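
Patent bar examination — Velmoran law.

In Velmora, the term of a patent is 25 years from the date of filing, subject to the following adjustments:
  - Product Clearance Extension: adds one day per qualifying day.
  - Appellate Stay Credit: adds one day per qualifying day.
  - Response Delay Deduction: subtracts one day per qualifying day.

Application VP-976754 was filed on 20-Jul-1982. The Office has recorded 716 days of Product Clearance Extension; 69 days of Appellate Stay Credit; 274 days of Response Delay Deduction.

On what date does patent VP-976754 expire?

Base term: filing date + 25 years → 20 July 2007.
Product Clearance Extension: +716 days → 5 July 2009.
Appellate Stay Credit: +69 days → 12 September 2009.
Response Delay Deduction: −274 days → 12 December 2008.

2008-12-12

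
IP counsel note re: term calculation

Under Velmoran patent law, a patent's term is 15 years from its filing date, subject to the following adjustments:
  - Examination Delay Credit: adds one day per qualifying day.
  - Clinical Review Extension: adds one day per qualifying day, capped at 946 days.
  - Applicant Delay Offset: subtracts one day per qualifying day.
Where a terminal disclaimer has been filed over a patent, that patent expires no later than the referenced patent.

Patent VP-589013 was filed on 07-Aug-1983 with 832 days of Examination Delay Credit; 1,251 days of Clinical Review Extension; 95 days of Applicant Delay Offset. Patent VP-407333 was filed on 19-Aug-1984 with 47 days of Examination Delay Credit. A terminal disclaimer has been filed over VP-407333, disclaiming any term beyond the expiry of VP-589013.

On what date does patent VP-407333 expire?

October 5, 1999

Natural term of VP-407333:
  Base: filing + 15 years → 19 August 1999.
  Examination Delay Credit: +47 days → 5 October 1999.
Expiry of referenced patent VP-589013:
  Base: filing + 15 years → 7 August 1998.
  Examination Delay Credit: +832 days → 16 November 2000.
  Clinical Review Extension: 1251 days claimed exceeds the 946-day cap, so +946 days → 20 June 2003.
  Applicant Delay Offset: −95 days → 17 March 2003.
Terminal disclaimer: VP-407333 expires on the earlier of 5 October 1999 and 17 March 2003.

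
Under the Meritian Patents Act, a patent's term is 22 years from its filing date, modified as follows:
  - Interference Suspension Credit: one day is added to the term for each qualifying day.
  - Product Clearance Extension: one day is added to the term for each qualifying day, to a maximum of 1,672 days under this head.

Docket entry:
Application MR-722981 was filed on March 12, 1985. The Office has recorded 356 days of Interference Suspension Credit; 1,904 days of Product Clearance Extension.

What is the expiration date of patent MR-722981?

September 29, 2012

Base term: filing date + 22 years → 12 March 2007.
Interference Suspension Credit: +356 days → 2 March 2008.
Product Clearance Extension: 1904 days claimed exceeds the 1672-day cap, so +1672 days → 29 September 2012.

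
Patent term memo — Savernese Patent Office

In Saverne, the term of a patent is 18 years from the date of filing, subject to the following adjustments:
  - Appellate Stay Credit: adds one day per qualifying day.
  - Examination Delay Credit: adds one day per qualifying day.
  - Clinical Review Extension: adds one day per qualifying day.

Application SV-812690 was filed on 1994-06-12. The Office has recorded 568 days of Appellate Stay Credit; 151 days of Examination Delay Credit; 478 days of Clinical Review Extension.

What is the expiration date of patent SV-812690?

September 22, 2015

Base term: filing date + 18 years → 12 June 2012.
Appellate Stay Credit: +568 days → 1 January 2014.
Examination Delay Credit: +151 days → 1 June 2014.
Clinical Review Extension: +478 days → 22 September 2015.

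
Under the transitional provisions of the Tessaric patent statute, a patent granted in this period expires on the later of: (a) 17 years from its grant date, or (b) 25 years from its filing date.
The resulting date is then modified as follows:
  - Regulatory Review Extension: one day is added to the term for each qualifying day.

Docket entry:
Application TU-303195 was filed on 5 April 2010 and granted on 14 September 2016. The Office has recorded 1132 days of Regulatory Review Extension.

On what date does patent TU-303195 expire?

May 11, 2038

(a) grant + 17 years → 14 September 2033.
(b) filing + 25 years → 5 April 2035.
Later of the two: 5 April 2035.
Regulatory Review Extension: +1132 days → 11 May 2038.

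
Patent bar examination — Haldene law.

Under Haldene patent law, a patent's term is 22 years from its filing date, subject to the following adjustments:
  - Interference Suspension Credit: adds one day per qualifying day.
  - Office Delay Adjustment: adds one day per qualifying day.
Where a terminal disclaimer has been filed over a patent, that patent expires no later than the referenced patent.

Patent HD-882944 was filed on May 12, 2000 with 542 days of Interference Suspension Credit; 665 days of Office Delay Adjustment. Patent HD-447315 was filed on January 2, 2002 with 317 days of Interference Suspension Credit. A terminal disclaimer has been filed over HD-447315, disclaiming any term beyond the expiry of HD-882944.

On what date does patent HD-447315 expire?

November 14, 2024

Natural term of HD-447315:
  Base: filing + 22 years → 2 January 2024.
  Interference Suspension Credit: +317 days → 14 November 2024.
Expiry of referenced patent HD-882944:
  Base: filing + 22 years → 12 May 2022.
  Interference Suspension Credit: +542 days → 5 November 2023.
  Office Delay Adjustment: +665 days → 31 August 2025.
Terminal disclaimer: HD-447315 expires on the earlier of 14 November 2024 and 31 August 2025.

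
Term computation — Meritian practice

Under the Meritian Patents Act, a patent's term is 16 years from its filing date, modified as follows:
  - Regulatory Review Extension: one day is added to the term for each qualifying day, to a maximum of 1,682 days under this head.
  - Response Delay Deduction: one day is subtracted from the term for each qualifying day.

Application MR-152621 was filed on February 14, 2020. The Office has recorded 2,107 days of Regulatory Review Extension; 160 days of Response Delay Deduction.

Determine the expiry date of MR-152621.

Base term: filing date + 16 years → 14 February 2036.
Regulatory Review Extension: 2107 days claimed exceeds the 1682-day cap, so +1682 days → 22 September 2040.
Response Delay Deduction: −160 days → 15 April 2040.

2040-04-15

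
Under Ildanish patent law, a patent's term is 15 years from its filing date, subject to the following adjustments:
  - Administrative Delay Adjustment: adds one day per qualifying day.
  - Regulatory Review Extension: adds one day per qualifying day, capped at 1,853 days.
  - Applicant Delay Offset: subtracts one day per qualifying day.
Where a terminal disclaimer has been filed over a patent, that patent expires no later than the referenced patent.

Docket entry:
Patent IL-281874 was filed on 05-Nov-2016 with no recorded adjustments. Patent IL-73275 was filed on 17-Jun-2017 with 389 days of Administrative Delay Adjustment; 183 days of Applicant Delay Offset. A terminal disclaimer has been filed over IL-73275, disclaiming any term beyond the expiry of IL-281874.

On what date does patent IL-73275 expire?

Natural term of IL-73275:
  Base: filing + 15 years → 17 June 2032.
  Administrative Delay Adjustment: +389 days → 11 July 2033.
  Applicant Delay Offset: −183 days → 9 January 2033.
Expiry of referenced patent IL-281874:
  Base: filing + 15 years → 5 November 2031.
Terminal disclaimer: IL-73275 expires on the earlier of 9 January 2033 and 5 November 2031.

November 5, 2031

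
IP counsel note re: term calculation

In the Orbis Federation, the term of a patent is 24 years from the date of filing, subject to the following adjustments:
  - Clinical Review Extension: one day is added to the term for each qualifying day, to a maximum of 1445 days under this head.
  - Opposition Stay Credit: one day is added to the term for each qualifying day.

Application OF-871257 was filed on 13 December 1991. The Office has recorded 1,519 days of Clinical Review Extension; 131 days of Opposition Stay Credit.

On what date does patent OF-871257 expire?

Base term: filing date + 24 years → 13 December 2015.
Clinical Review Extension: 1519 days claimed exceeds the 1445-day cap, so +1445 days → 27 November 2019.
Opposition Stay Credit: +131 days → 6 April 2020.

April 6, 2020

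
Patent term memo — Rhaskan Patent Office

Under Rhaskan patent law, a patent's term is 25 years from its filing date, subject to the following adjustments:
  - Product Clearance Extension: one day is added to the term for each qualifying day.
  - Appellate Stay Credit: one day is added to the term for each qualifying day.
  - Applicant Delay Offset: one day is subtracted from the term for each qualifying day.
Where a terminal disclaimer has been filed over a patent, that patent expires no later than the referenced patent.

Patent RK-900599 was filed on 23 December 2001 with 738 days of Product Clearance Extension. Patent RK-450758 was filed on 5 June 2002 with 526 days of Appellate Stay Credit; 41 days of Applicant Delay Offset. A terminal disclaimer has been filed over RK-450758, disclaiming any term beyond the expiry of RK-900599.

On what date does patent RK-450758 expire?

October 2, 2028

Natural term of RK-450758:
  Base: filing + 25 years → 5 June 2027.
  Appellate Stay Credit: +526 days → 12 November 2028.
  Applicant Delay Offset: −41 days → 2 October 2028.
Expiry of referenced patent RK-900599:
  Base: filing + 25 years → 23 December 2026.
  Product Clearance Extension: +738 days → 30 December 2028.
Terminal disclaimer: RK-450758 expires on the earlier of 2 October 2028 and 30 December 2028.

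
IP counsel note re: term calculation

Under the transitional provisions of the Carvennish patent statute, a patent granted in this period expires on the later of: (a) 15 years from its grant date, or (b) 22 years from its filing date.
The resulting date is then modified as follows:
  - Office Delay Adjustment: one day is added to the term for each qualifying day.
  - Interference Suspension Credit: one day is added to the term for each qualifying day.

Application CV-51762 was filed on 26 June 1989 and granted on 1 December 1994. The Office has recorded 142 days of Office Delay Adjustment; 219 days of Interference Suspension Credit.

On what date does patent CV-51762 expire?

June 21, 2012

(a) grant + 15 years → 1 December 2009.
(b) filing + 22 years → 26 June 2011.
Later of the two: 26 June 2011.
Office Delay Adjustment: +142 days → 15 November 2011.
Interference Suspension Credit: +219 days → 21 June 2012.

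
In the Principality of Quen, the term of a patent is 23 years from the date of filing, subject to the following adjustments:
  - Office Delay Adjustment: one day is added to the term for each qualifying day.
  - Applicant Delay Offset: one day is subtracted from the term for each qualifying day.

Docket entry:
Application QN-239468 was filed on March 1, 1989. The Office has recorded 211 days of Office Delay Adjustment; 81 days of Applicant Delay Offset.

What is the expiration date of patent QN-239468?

July 9, 2012

Base term: filing date + 23 years → 1 March 2012.
Office Delay Adjustment: +211 days → 28 September 2012.
Applicant Delay Offset: −81 days → 9 July 2012.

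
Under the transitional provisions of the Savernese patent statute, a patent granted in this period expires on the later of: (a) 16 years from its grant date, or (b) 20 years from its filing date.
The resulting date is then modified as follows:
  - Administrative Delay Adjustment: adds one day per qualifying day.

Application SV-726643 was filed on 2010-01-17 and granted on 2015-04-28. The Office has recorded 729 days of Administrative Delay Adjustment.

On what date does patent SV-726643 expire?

(a) grant + 16 years → 28 April 2031.
(b) filing + 20 years → 17 January 2030.
Later of the two: 28 April 2031.
Administrative Delay Adjustment: +729 days → 26 April 2033.

2033-04-26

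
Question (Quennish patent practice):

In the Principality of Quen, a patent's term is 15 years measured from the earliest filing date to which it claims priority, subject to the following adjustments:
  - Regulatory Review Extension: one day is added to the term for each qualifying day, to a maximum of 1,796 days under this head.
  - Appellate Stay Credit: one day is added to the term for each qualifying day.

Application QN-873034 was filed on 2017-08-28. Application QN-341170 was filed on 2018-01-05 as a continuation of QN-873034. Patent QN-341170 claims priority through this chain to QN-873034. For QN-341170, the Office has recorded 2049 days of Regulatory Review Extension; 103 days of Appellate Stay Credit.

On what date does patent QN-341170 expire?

2037-11-09

Earliest priority filing: 28 August 2017.
Base term: 28 August 2017 + 15 years → 28 August 2032.
Regulatory Review Extension: 2049 days claimed exceeds the 1796-day cap, so +1796 days → 29 July 2037.
Appellate Stay Credit: +103 days → 9 November 2037.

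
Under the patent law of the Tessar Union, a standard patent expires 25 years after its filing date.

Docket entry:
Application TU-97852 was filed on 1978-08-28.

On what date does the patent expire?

2003-08-28

Filing date + 25 years → 28 August 2003.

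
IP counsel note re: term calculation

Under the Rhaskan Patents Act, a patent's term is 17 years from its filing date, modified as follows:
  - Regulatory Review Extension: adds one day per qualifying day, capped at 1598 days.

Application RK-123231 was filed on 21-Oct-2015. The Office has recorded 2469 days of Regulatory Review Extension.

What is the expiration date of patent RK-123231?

Base term: filing date + 17 years → 21 October 2032.
Regulatory Review Extension: 2469 days claimed exceeds the 1598-day cap, so +1598 days → 7 March 2037.

2037-03-07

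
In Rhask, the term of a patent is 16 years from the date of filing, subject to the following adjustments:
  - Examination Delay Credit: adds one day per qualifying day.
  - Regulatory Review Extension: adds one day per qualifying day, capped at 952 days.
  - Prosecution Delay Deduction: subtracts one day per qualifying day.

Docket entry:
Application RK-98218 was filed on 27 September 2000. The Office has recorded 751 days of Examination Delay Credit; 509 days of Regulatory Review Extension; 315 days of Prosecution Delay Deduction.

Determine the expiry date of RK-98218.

Base term: filing date + 16 years → 27 September 2016.
Examination Delay Credit: +751 days → 18 October 2018.
Regulatory Review Extension: 509 days (within the 952-day cap) → +509 days → 10 March 2020.
Prosecution Delay Deduction: −315 days → 30 April 2019.

April 30, 2019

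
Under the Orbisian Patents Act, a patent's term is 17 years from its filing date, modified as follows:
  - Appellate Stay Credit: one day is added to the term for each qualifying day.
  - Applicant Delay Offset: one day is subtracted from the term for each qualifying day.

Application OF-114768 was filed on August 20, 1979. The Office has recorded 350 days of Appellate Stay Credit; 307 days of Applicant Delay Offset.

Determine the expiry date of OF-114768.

Base term: filing date + 17 years → 20 August 1996.
Appellate Stay Credit: +350 days → 5 August 1997.
Applicant Delay Offset: −307 days → 2 October 1996.

October 2, 1996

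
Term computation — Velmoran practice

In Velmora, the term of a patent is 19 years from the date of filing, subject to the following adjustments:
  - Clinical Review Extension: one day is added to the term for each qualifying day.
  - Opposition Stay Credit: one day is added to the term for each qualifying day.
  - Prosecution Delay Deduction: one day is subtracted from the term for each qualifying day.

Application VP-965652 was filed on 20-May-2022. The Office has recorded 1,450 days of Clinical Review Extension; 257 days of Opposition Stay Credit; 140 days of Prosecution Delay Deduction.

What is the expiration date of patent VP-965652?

Base term: filing date + 19 years → 20 May 2041.
Clinical Review Extension: +1450 days → 9 May 2045.
Opposition Stay Credit: +257 days → 21 January 2046.
Prosecution Delay Deduction: −140 days → 3 September 2045.

September 3, 2045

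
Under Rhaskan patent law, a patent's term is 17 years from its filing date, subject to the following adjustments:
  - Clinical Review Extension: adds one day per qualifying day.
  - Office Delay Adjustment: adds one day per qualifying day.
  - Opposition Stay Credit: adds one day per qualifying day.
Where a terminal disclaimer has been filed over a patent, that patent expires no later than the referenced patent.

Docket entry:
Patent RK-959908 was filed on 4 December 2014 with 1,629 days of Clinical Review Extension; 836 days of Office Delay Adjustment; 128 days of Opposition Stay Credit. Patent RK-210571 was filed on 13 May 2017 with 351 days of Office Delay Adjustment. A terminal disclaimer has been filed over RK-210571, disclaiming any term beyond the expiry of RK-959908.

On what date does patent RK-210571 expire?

Natural term of RK-210571:
  Base: filing + 17 years → 13 May 2034.
  Office Delay Adjustment: +351 days → 29 April 2035.
Expiry of referenced patent RK-959908:
  Base: filing + 17 years → 4 December 2031.
  Clinical Review Extension: +1629 days → 20 May 2036.
  Office Delay Adjustment: +836 days → 3 September 2038.
  Opposition Stay Credit: +128 days → 9 January 2039.
Terminal disclaimer: RK-210571 expires on the earlier of 29 April 2035 and 9 January 2039.

April 29, 2035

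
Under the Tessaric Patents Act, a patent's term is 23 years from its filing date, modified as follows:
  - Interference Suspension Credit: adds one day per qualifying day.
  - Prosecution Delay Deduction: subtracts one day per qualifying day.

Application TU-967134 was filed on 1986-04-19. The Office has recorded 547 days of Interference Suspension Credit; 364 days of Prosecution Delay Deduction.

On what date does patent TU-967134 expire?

Base term: filing date + 23 years → 19 April 2009.
Interference Suspension Credit: +547 days → 18 October 2010.
Prosecution Delay Deduction: −364 days → 19 October 2009.

2009-10-19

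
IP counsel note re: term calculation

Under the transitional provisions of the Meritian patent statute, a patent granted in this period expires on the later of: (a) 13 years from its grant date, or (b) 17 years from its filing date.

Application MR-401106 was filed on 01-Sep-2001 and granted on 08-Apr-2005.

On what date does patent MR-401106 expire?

(a) grant + 13 years → 8 April 2018.
(b) filing + 17 years → 1 September 2018.
Later of the two: 1 September 2018.

2018-09-01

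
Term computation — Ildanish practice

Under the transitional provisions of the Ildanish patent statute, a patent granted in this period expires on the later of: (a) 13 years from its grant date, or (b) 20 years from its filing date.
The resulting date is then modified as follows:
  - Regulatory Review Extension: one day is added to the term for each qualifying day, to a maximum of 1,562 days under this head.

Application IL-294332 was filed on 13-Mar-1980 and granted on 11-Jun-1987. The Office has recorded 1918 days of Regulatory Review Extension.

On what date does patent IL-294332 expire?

September 20, 2004

(a) grant + 13 years → 11 June 2000.
(b) filing + 20 years → 13 March 2000.
Later of the two: 11 June 2000.
Regulatory Review Extension: 1918 days claimed exceeds the 1562-day cap, so +1562 days → 20 September 2004.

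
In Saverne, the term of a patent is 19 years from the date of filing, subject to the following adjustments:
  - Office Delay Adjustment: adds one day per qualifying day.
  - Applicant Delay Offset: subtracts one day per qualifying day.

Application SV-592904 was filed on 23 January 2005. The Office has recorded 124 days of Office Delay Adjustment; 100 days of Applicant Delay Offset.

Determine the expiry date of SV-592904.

February 16, 2024

Base term: filing date + 19 years → 23 January 2024.
Office Delay Adjustment: +124 days → 26 May 2024.
Applicant Delay Offset: −100 days → 16 February 2024.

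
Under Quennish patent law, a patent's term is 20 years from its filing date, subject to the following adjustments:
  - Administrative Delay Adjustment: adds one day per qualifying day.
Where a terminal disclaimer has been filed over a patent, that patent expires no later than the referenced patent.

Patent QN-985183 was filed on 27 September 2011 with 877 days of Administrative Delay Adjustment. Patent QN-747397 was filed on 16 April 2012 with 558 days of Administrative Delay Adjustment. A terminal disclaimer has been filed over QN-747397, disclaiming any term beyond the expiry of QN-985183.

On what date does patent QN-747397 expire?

Natural term of QN-747397:
  Base: filing + 20 years → 16 April 2032.
  Administrative Delay Adjustment: +558 days → 26 October 2033.
Expiry of referenced patent QN-985183:
  Base: filing + 20 years → 27 September 2031.
  Administrative Delay Adjustment: +877 days → 20 February 2034.
Terminal disclaimer: QN-747397 expires on the earlier of 26 October 2033 and 20 February 2034.

October 26, 2033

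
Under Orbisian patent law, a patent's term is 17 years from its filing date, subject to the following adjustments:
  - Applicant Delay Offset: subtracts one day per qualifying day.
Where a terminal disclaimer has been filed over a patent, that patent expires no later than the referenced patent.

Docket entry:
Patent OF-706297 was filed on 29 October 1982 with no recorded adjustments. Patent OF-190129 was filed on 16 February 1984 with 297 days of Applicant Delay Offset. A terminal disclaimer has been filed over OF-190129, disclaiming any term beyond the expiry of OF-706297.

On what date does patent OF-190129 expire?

October 29, 1999

Natural term of OF-190129:
  Base: filing + 17 years → 16 February 2001.
  Applicant Delay Offset: −297 days → 25 April 2000.
Expiry of referenced patent OF-706297:
  Base: filing + 17 years → 29 October 1999.
Terminal disclaimer: OF-190129 expires on the earlier of 25 April 2000 and 29 October 1999.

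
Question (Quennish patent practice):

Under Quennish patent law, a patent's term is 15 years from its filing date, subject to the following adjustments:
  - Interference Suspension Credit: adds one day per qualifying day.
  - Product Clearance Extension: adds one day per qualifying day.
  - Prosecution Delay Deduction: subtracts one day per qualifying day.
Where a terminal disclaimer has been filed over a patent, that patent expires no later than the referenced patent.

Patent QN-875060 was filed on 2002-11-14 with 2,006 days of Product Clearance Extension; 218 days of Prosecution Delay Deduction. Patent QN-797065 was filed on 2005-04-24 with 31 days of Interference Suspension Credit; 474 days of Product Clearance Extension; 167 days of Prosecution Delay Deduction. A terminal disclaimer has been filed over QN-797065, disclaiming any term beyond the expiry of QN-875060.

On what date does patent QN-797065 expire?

March 28, 2021

Natural term of QN-797065:
  Base: filing + 15 years → 24 April 2020.
  Interference Suspension Credit: +31 days → 25 May 2020.
  Product Clearance Extension: +474 days → 11 September 2021.
  Prosecution Delay Deduction: −167 days → 28 March 2021.
Expiry of referenced patent QN-875060:
  Base: filing + 15 years → 14 November 2017.
  Product Clearance Extension: +2006 days → 13 May 2023.
  Prosecution Delay Deduction: −218 days → 7 October 2022.
Terminal disclaimer: QN-797065 expires on the earlier of 28 March 2021 and 7 October 2022.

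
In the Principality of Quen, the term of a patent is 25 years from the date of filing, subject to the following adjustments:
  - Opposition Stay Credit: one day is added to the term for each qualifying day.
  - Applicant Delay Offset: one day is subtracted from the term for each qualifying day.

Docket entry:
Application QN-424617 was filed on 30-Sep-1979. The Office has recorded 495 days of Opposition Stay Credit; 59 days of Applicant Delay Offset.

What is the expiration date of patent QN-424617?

2005-12-10

Base term: filing date + 25 years → 30 September 2004.
Opposition Stay Credit: +495 days → 7 February 2006.
Applicant Delay Offset: −59 days → 10 December 2005.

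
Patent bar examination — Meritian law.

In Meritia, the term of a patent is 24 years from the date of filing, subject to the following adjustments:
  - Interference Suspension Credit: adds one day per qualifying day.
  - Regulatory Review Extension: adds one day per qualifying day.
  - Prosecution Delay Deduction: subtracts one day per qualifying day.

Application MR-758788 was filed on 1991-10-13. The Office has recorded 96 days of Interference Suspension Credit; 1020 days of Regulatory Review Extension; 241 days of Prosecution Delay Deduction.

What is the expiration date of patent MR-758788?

Base term: filing date + 24 years → 13 October 2015.
Interference Suspension Credit: +96 days → 17 January 2016.
Regulatory Review Extension: +1020 days → 2 November 2018.
Prosecution Delay Deduction: −241 days → 6 March 2018.

2018-03-06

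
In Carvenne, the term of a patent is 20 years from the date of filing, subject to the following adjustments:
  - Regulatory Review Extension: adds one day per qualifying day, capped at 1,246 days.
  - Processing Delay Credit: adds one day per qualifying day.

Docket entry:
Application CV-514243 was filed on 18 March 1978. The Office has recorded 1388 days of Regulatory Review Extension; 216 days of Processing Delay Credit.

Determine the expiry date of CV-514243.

Base term: filing date + 20 years → 18 March 1998.
Regulatory Review Extension: 1388 days claimed exceeds the 1246-day cap, so +1246 days → 15 August 2001.
Processing Delay Credit: +216 days → 19 March 2002.

March 19, 2002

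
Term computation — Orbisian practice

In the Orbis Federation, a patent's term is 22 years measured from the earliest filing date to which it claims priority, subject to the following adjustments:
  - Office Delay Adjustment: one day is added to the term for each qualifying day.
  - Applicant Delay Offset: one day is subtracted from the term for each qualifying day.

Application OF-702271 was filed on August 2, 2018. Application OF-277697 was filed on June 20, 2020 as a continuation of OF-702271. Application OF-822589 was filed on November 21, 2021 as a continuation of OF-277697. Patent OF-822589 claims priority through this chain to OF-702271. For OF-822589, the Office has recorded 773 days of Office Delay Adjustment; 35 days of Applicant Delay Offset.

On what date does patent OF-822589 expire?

Earliest priority filing: 2 August 2018.
Base term: 2 August 2018 + 22 years → 2 August 2040.
Office Delay Adjustment: +773 days → 14 September 2042.
Applicant Delay Offset: −35 days → 10 August 2042.

August 10, 2042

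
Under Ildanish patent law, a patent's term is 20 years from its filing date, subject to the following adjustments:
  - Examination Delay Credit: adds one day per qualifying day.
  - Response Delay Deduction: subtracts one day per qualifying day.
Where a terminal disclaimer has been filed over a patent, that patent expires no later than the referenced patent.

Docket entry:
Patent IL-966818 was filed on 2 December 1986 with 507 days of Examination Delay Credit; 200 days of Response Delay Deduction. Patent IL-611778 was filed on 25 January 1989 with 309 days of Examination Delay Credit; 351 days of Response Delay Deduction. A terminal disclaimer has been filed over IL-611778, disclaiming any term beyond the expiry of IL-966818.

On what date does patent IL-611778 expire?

2007-10-05

Natural term of IL-611778:
  Base: filing + 20 years → 25 January 2009.
  Examination Delay Credit: +309 days → 30 November 2009.
  Response Delay Deduction: −351 days → 14 December 2008.
Expiry of referenced patent IL-966818:
  Base: filing + 20 years → 2 December 2006.
  Examination Delay Credit: +507 days → 22 April 2008.
  Response Delay Deduction: −200 days → 5 October 2007.
Terminal disclaimer: IL-611778 expires on the earlier of 14 December 2008 and 5 October 2007.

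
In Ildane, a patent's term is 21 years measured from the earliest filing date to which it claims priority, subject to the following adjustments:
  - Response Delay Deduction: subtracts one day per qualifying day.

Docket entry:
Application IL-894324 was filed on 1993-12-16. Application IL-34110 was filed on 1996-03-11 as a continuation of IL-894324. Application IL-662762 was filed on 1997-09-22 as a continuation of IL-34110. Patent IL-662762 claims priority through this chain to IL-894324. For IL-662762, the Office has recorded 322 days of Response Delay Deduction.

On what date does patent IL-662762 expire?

January 28, 2014

Earliest priority filing: 16 December 1993.
Base term: 16 December 1993 + 21 years → 16 December 2014.
Response Delay Deduction: −322 days → 28 January 2014.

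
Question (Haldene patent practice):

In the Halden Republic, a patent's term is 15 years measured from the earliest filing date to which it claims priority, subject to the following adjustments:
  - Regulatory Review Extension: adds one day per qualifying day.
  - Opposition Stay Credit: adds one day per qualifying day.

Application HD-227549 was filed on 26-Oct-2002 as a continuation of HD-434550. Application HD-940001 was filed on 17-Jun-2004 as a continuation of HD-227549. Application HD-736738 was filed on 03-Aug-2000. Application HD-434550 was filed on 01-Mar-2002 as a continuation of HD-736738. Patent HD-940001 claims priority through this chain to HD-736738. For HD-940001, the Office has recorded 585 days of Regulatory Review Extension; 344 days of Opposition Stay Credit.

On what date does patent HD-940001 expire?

2018-02-17

Earliest priority filing: 3 August 2000.
Base term: 3 August 2000 + 15 years → 3 August 2015.
Regulatory Review Extension: +585 days → 10 March 2017.
Opposition Stay Credit: +344 days → 17 February 2018.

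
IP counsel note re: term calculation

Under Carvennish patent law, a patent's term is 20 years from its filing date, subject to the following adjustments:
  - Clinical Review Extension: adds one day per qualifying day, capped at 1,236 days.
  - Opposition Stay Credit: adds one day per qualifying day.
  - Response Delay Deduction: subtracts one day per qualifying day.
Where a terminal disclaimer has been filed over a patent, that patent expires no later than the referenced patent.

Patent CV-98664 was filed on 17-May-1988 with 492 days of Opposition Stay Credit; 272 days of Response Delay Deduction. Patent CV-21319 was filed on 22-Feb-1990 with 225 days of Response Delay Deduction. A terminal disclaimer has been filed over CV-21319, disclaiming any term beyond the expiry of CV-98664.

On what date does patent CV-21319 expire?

Natural term of CV-21319:
  Base: filing + 20 years → 22 February 2010.
  Response Delay Deduction: −225 days → 12 July 2009.
Expiry of referenced patent CV-98664:
  Base: filing + 20 years → 17 May 2008.
  Opposition Stay Credit: +492 days → 21 September 2009.
  Response Delay Deduction: −272 days → 23 December 2008.
Terminal disclaimer: CV-21319 expires on the earlier of 12 July 2009 and 23 December 2008.

2008-12-23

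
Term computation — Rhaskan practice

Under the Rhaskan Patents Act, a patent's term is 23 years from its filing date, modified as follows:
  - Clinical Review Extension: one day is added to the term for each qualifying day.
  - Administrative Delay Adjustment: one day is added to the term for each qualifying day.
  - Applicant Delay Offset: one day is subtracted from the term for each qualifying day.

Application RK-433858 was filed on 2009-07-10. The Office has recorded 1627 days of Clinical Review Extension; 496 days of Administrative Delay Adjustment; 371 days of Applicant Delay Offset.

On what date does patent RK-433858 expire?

2037-04-27

Base term: filing date + 23 years → 10 July 2032.
Clinical Review Extension: +1627 days → 23 December 2036.
Administrative Delay Adjustment: +496 days → 3 May 2038.
Applicant Delay Offset: −371 days → 27 April 2037.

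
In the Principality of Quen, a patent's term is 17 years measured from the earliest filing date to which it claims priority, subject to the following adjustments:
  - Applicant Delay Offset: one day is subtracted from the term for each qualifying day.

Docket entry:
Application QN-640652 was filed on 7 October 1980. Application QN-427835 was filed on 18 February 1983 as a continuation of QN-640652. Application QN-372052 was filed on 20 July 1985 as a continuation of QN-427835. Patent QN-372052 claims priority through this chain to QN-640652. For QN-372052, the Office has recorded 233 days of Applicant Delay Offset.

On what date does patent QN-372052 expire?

1997-02-16

Earliest priority filing: 7 October 1980.
Base term: 7 October 1980 + 17 years → 7 October 1997.
Applicant Delay Offset: −233 days → 16 February 1997.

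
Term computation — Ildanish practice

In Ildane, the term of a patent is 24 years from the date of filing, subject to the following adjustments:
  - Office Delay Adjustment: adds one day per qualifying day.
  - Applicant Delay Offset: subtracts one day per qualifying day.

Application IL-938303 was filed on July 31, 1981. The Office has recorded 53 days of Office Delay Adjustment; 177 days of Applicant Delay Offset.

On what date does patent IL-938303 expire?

2005-03-29

Base term: filing date + 24 years → 31 July 2005.
Office Delay Adjustment: +53 days → 22 September 2005.
Applicant Delay Offset: −177 days → 29 March 2005.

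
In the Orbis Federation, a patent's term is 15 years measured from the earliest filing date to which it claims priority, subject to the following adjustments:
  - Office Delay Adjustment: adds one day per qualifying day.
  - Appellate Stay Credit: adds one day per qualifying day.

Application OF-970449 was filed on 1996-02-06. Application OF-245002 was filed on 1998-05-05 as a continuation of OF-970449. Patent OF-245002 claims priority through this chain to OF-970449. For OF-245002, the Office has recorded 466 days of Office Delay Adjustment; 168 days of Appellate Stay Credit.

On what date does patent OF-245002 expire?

2012-11-01

Earliest priority filing: 6 February 1996.
Base term: 6 February 1996 + 15 years → 6 February 2011.
Office Delay Adjustment: +466 days → 17 May 2012.
Appellate Stay Credit: +168 days → 1 November 2012.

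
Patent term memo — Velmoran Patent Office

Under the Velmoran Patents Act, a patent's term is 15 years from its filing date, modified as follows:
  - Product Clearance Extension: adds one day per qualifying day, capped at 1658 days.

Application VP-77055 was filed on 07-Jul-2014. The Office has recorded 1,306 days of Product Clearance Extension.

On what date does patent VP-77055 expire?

Base term: filing date + 15 years → 7 July 2029.
Product Clearance Extension: 1306 days (within the 1658-day cap) → +1306 days → 2 February 2033.

2033-02-02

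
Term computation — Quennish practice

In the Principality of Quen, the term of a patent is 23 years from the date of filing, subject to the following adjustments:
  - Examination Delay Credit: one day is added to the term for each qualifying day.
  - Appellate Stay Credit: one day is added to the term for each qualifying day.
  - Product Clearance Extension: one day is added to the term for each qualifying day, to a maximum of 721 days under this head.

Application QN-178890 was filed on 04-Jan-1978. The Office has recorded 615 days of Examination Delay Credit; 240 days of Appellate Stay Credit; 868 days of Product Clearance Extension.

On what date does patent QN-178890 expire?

April 29, 2005

Base term: filing date + 23 years → 4 January 2001.
Examination Delay Credit: +615 days → 11 September 2002.
Appellate Stay Credit: +240 days → 9 May 2003.
Product Clearance Extension: 868 days claimed exceeds the 721-day cap, so +721 days → 29 April 2005.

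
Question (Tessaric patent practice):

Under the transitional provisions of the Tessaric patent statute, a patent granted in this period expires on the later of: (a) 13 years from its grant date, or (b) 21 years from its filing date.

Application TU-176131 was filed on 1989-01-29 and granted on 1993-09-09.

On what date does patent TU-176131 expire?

2010-01-29

(a) grant + 13 years → 9 September 2006.
(b) filing + 21 years → 29 January 2010.
Later of the two: 29 January 2010.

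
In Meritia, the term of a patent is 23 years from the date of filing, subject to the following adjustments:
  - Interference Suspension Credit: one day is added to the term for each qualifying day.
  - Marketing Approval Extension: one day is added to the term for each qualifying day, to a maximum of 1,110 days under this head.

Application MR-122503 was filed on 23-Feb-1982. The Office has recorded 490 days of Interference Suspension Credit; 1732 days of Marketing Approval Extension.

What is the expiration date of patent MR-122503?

Base term: filing date + 23 years → 23 February 2005.
Interference Suspension Credit: +490 days → 28 June 2006.
Marketing Approval Extension: 1732 days claimed exceeds the 1110-day cap, so +1110 days → 12 July 2009.

2009-07-12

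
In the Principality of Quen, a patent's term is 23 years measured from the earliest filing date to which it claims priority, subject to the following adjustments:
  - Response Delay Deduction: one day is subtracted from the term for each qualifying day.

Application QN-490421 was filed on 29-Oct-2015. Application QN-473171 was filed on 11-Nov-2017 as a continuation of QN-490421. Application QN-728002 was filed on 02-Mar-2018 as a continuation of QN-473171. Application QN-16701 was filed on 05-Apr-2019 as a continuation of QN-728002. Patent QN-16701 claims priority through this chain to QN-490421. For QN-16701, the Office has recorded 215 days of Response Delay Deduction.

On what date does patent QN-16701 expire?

March 28, 2038

Earliest priority filing: 29 October 2015.
Base term: 29 October 2015 + 23 years → 29 October 2038.
Response Delay Deduction: −215 days → 28 March 2038.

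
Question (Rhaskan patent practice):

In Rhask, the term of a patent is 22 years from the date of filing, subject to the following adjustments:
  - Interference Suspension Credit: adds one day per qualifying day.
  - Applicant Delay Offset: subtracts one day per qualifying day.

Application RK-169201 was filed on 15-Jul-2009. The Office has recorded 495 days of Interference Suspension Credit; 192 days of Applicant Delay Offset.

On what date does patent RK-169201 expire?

May 13, 2032

Base term: filing date + 22 years → 15 July 2031.
Interference Suspension Credit: +495 days → 21 November 2032.
Applicant Delay Offset: −192 days → 13 May 2032.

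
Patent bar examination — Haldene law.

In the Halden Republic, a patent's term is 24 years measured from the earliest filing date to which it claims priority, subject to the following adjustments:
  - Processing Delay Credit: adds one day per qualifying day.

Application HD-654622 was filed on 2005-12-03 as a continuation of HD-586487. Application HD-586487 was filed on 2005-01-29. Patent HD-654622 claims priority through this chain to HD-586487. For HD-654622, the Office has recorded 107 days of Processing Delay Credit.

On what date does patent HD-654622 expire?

2029-05-16

Earliest priority filing: 29 January 2005.
Base term: 29 January 2005 + 24 years → 29 January 2029.
Processing Delay Credit: +107 days → 16 May 2029.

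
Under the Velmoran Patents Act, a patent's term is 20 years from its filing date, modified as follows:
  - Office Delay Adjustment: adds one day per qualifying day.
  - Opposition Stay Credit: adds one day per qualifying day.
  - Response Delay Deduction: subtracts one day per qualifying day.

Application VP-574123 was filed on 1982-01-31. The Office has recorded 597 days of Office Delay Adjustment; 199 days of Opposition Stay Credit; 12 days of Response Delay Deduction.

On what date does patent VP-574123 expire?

March 25, 2004

Base term: filing date + 20 years → 31 January 2002.
Office Delay Adjustment: +597 days → 20 September 2003.
Opposition Stay Credit: +199 days → 6 April 2004.
Response Delay Deduction: −12 days → 25 March 2004.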